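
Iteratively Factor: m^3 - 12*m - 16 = (m + 2)*(m^2 - 2*m - 8) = (m + 2)^2*(m - 4)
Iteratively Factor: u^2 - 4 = (u + 2)*(u - 2)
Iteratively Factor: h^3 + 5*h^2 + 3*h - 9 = (h + 3)*(h^2 + 2*h - 3) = (h + 3)^2*(h - 1)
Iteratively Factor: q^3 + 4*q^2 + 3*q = (q)*(q^2 + 4*q + 3) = q*(q + 3)*(q + 1)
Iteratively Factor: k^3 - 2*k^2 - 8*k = (k)*(k^2 - 2*k - 8) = k*(k - 4)*(k + 2)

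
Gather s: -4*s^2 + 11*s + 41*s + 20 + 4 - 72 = -4*s^2 + 52*s - 48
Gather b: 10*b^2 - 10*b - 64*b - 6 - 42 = 10*b^2 - 74*b - 48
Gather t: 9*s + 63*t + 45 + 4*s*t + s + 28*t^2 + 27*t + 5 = 10*s + 28*t^2 + t*(4*s + 90) + 50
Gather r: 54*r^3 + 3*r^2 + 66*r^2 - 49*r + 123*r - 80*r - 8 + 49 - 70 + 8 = 54*r^3 + 69*r^2 - 6*r - 21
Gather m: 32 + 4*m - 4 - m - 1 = 3*m + 27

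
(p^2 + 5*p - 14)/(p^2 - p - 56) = (p - 2)/(p - 8)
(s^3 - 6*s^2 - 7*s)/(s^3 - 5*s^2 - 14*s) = (s + 1)/(s + 2)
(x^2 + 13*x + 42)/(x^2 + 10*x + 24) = (x + 7)/(x + 4)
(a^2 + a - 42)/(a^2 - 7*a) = (a^2 + a - 42)/(a*(a - 7))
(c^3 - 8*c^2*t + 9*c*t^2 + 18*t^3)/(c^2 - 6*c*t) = c - 2*t - 3*t^2/c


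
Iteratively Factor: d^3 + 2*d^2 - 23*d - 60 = (d - 5)*(d^2 + 7*d + 12) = (d - 5)*(d + 4)*(d + 3)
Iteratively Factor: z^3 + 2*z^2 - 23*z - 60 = (z - 5)*(z^2 + 7*z + 12) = (z - 5)*(z + 3)*(z + 4)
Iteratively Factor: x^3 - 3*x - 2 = (x - 2)*(x^2 + 2*x + 1) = (x - 2)*(x + 1)*(x + 1)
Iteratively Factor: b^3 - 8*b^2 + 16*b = (b - 4)*(b^2 - 4*b) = b*(b - 4)*(b - 4)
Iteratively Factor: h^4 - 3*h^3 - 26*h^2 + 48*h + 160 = (h + 4)*(h^3 - 7*h^2 + 2*h + 40) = (h + 2)*(h + 4)*(h^2 - 9*h + 20) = (h - 5)*(h + 2)*(h + 4)*(h - 4)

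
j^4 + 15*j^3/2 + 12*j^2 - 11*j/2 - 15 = (j - 1)*(j + 3/2)*(j + 2)*(j + 5)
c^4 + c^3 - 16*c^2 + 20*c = c*(c - 2)^2*(c + 5)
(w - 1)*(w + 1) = w^2 - 1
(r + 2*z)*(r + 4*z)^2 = r^3 + 10*r^2*z + 32*r*z^2 + 32*z^3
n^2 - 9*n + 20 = (n - 5)*(n - 4)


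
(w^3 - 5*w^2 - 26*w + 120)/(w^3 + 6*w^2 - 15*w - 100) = (w - 6)/(w + 5)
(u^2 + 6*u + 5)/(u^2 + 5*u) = (u + 1)/u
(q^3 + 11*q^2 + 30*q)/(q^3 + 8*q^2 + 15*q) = (q + 6)/(q + 3)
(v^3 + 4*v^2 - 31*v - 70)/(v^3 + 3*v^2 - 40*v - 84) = (v - 5)/(v - 6)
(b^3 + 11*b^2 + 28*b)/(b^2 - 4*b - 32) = b*(b + 7)/(b - 8)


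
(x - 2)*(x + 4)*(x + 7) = x^3 + 9*x^2 + 6*x - 56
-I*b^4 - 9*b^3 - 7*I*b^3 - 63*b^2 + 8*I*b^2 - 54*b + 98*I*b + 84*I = (b + 6)*(b - 7*I)*(b - 2*I)*(-I*b - I)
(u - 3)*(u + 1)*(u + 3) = u^3 + u^2 - 9*u - 9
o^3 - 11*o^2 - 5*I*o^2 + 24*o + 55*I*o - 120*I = (o - 8)*(o - 3)*(o - 5*I)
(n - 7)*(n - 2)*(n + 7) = n^3 - 2*n^2 - 49*n + 98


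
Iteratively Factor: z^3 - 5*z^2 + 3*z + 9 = (z - 3)*(z^2 - 2*z - 3) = (z - 3)*(z + 1)*(z - 3)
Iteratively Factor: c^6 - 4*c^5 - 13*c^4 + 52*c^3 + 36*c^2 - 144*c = (c - 3)*(c^5 - c^4 - 16*c^3 + 4*c^2 + 48*c) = (c - 3)*(c - 2)*(c^4 + c^3 - 14*c^2 - 24*c) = (c - 3)*(c - 2)*(c + 3)*(c^3 - 2*c^2 - 8*c) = (c - 3)*(c - 2)*(c + 2)*(c + 3)*(c^2 - 4*c) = (c - 4)*(c - 3)*(c - 2)*(c + 2)*(c + 3)*(c)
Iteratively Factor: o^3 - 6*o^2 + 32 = (o - 4)*(o^2 - 2*o - 8) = (o - 4)*(o + 2)*(o - 4)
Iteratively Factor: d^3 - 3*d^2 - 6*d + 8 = (d - 4)*(d^2 + d - 2) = (d - 4)*(d + 2)*(d - 1)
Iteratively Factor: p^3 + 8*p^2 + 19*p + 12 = (p + 3)*(p^2 + 5*p + 4) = (p + 1)*(p + 3)*(p + 4)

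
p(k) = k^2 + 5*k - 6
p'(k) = 2*k + 5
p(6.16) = 62.75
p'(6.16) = 17.32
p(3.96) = 29.48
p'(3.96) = 12.92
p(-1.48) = -11.21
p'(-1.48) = 2.04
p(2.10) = 8.91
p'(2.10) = 9.20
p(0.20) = -4.96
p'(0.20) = 5.40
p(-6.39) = 2.88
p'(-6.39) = -7.78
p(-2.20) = -12.16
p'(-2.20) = 0.60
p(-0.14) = -6.68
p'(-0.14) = 4.72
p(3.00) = 18.00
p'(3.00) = 11.00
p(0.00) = -6.00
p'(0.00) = 5.00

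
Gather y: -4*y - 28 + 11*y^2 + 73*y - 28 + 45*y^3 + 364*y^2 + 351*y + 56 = 45*y^3 + 375*y^2 + 420*y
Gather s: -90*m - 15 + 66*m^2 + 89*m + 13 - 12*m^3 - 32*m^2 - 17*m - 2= -12*m^3 + 34*m^2 - 18*m - 4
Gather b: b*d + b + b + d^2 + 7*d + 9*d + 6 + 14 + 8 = b*(d + 2) + d^2 + 16*d + 28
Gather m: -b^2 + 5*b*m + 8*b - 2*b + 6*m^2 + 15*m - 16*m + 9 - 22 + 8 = -b^2 + 6*b + 6*m^2 + m*(5*b - 1) - 5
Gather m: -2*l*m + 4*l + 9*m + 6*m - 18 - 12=4*l + m*(15 - 2*l) - 30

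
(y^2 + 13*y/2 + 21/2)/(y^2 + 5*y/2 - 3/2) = (2*y + 7)/(2*y - 1)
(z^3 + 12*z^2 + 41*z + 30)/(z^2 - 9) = (z^3 + 12*z^2 + 41*z + 30)/(z^2 - 9)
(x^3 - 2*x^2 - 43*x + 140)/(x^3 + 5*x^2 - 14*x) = (x^2 - 9*x + 20)/(x*(x - 2))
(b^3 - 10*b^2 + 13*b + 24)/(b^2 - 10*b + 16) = (b^2 - 2*b - 3)/(b - 2)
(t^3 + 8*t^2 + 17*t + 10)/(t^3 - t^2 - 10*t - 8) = (t + 5)/(t - 4)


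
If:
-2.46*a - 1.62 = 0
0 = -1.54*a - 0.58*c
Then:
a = -0.66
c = 1.75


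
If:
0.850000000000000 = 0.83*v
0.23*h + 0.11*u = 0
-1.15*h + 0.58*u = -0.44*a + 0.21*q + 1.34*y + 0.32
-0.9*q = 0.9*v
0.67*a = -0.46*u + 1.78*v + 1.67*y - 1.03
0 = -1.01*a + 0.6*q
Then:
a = -0.61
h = 0.37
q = -1.02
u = -0.78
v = 1.02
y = -0.93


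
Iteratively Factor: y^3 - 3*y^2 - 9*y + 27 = (y + 3)*(y^2 - 6*y + 9) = (y - 3)*(y + 3)*(y - 3)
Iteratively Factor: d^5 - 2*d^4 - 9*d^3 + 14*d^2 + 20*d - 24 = (d - 2)*(d^4 - 9*d^2 - 4*d + 12) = (d - 3)*(d - 2)*(d^3 + 3*d^2 - 4) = (d - 3)*(d - 2)*(d + 2)*(d^2 + d - 2) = (d - 3)*(d - 2)*(d + 2)^2*(d - 1)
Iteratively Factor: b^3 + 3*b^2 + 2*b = (b)*(b^2 + 3*b + 2) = b*(b + 1)*(b + 2)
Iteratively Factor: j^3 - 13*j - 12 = (j + 1)*(j^2 - j - 12) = (j + 1)*(j + 3)*(j - 4)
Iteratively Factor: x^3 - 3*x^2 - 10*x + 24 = (x - 2)*(x^2 - x - 12) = (x - 2)*(x + 3)*(x - 4)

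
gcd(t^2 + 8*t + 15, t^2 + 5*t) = t + 5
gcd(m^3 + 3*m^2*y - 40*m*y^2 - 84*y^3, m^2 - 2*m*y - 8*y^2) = m + 2*y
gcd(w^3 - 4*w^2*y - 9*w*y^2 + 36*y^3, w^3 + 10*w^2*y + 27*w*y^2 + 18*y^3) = w + 3*y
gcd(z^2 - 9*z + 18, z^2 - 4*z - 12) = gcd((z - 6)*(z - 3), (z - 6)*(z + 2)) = z - 6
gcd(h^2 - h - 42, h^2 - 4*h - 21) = h - 7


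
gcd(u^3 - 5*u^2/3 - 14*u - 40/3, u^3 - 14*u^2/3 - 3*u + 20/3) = u^2 - 11*u/3 - 20/3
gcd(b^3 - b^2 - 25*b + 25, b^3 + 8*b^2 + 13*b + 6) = 1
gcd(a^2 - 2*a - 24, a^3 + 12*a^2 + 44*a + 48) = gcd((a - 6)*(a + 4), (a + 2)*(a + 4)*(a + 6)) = a + 4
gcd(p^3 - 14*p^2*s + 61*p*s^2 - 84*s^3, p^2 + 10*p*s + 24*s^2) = 1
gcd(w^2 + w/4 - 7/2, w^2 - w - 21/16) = w - 7/4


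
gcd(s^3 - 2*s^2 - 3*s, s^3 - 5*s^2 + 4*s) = s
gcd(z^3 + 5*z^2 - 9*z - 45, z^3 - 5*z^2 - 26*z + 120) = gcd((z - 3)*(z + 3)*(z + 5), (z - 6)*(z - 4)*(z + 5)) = z + 5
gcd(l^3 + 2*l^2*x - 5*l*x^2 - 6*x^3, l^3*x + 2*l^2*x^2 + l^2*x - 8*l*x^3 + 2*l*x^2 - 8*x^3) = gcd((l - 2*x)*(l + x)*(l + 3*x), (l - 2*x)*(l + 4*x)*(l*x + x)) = -l + 2*x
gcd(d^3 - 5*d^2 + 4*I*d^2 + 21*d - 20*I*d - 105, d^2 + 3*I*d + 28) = d + 7*I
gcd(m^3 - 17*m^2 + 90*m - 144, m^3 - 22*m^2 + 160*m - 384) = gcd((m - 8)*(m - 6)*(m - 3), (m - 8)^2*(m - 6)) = m^2 - 14*m + 48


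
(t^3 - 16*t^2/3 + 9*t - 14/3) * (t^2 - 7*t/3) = t^5 - 23*t^4/3 + 193*t^3/9 - 77*t^2/3 + 98*t/9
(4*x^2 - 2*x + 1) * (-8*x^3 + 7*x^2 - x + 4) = -32*x^5 + 44*x^4 - 26*x^3 + 25*x^2 - 9*x + 4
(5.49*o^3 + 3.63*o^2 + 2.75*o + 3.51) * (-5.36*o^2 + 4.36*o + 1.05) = -29.4264*o^5 + 4.4796*o^4 + 6.8513*o^3 - 3.0121*o^2 + 18.1911*o + 3.6855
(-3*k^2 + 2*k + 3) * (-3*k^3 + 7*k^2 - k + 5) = 9*k^5 - 27*k^4 + 8*k^3 + 4*k^2 + 7*k + 15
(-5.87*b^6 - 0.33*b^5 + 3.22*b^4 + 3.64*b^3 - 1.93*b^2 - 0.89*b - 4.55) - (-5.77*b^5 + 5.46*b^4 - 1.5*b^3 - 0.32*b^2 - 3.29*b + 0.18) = -5.87*b^6 + 5.44*b^5 - 2.24*b^4 + 5.14*b^3 - 1.61*b^2 + 2.4*b - 4.73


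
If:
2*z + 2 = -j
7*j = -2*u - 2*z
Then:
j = -2*z - 2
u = 6*z + 7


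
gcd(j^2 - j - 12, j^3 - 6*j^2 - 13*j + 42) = j + 3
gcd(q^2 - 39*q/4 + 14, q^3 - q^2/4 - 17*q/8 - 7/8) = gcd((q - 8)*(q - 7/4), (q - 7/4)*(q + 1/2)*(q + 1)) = q - 7/4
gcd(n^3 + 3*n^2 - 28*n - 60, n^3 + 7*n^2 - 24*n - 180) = n^2 + n - 30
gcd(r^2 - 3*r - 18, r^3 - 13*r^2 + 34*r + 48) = r - 6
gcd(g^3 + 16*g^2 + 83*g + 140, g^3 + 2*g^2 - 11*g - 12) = g + 4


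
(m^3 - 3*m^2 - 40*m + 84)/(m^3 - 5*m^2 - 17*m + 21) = (m^2 + 4*m - 12)/(m^2 + 2*m - 3)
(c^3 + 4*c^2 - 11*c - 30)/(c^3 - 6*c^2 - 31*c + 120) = (c + 2)/(c - 8)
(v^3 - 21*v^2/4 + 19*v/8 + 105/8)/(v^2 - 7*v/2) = v - 7/4 - 15/(4*v)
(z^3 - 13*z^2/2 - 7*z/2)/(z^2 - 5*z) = (2*z^2 - 13*z - 7)/(2*(z - 5))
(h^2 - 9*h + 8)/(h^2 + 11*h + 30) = (h^2 - 9*h + 8)/(h^2 + 11*h + 30)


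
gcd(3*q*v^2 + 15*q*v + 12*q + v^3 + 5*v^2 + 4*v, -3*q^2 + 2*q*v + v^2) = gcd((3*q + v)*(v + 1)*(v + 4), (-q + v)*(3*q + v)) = 3*q + v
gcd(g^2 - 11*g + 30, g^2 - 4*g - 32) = 1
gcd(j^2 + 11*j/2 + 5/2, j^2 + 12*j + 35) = j + 5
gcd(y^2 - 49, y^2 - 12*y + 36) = 1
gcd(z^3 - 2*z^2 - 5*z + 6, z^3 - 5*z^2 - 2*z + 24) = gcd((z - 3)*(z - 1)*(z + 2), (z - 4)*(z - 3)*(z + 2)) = z^2 - z - 6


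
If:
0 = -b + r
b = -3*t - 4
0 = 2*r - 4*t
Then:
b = -8/5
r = -8/5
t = -4/5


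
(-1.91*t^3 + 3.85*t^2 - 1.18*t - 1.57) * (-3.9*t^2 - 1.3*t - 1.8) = 7.449*t^5 - 12.532*t^4 + 3.035*t^3 + 0.726999999999999*t^2 + 4.165*t + 2.826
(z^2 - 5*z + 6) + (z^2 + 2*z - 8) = 2*z^2 - 3*z - 2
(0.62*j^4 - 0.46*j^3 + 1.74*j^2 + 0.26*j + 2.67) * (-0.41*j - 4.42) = -0.2542*j^5 - 2.5518*j^4 + 1.3198*j^3 - 7.7974*j^2 - 2.2439*j - 11.8014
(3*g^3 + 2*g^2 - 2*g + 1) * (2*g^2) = 6*g^5 + 4*g^4 - 4*g^3 + 2*g^2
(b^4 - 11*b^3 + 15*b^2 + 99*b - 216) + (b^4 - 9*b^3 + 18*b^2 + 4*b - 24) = 2*b^4 - 20*b^3 + 33*b^2 + 103*b - 240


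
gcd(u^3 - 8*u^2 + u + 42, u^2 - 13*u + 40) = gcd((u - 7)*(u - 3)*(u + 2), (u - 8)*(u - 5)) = 1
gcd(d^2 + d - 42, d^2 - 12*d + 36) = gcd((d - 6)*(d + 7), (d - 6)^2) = d - 6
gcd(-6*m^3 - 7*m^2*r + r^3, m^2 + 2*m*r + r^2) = m + r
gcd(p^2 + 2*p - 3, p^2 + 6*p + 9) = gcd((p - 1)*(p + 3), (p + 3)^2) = p + 3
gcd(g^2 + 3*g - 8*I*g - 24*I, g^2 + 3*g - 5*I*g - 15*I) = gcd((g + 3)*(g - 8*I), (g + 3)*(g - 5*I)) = g + 3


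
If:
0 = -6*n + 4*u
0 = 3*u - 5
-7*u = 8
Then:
No Solution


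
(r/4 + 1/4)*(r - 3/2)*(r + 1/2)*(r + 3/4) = r^4/4 + 3*r^3/16 - 7*r^2/16 - 33*r/64 - 9/64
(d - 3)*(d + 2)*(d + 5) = d^3 + 4*d^2 - 11*d - 30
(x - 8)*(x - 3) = x^2 - 11*x + 24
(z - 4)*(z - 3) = z^2 - 7*z + 12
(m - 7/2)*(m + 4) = m^2 + m/2 - 14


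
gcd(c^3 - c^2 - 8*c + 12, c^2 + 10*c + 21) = c + 3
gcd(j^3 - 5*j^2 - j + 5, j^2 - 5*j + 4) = j - 1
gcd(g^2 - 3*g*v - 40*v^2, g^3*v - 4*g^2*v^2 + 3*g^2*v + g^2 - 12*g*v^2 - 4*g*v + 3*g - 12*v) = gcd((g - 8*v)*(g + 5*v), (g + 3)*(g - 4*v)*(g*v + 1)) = 1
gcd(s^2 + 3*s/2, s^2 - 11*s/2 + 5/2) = 1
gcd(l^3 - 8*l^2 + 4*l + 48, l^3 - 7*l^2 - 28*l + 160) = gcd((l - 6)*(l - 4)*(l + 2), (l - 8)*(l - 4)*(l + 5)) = l - 4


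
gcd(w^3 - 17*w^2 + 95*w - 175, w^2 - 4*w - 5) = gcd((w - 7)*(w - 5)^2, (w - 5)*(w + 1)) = w - 5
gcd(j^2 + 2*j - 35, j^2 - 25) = j - 5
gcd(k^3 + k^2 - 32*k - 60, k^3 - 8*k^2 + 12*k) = k - 6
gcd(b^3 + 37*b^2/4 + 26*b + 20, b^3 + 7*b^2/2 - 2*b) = b + 4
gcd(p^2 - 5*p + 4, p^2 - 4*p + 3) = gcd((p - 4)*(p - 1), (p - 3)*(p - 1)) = p - 1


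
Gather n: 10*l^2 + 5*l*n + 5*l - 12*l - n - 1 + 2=10*l^2 - 7*l + n*(5*l - 1) + 1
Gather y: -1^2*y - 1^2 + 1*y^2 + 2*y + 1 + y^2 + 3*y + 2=2*y^2 + 4*y + 2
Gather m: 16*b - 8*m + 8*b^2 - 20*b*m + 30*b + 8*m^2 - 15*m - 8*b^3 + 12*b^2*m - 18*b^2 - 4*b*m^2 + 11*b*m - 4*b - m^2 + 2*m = -8*b^3 - 10*b^2 + 42*b + m^2*(7 - 4*b) + m*(12*b^2 - 9*b - 21)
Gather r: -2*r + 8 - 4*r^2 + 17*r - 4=-4*r^2 + 15*r + 4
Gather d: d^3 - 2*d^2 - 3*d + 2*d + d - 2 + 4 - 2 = d^3 - 2*d^2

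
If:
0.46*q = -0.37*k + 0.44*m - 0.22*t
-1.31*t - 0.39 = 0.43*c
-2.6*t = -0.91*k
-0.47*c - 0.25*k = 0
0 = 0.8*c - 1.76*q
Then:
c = 0.90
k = -1.70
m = -1.30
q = 0.41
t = -0.59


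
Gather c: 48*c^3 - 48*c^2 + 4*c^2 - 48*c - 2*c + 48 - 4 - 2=48*c^3 - 44*c^2 - 50*c + 42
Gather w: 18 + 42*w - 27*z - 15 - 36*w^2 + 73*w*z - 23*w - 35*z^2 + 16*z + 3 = -36*w^2 + w*(73*z + 19) - 35*z^2 - 11*z + 6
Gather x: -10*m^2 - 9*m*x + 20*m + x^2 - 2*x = -10*m^2 + 20*m + x^2 + x*(-9*m - 2)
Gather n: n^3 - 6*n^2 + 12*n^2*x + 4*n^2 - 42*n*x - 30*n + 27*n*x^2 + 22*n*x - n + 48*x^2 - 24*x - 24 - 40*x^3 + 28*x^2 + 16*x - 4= n^3 + n^2*(12*x - 2) + n*(27*x^2 - 20*x - 31) - 40*x^3 + 76*x^2 - 8*x - 28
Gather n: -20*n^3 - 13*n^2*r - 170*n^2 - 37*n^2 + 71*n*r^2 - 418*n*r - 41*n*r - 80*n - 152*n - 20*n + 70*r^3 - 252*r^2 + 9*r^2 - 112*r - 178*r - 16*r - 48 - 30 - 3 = -20*n^3 + n^2*(-13*r - 207) + n*(71*r^2 - 459*r - 252) + 70*r^3 - 243*r^2 - 306*r - 81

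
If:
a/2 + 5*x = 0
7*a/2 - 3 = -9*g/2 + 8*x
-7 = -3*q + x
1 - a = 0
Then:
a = 1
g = -13/45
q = 23/10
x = -1/10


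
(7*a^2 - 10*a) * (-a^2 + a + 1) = -7*a^4 + 17*a^3 - 3*a^2 - 10*a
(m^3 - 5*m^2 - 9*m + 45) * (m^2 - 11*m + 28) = m^5 - 16*m^4 + 74*m^3 + 4*m^2 - 747*m + 1260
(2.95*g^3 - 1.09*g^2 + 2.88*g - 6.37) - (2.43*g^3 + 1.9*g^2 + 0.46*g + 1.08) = 0.52*g^3 - 2.99*g^2 + 2.42*g - 7.45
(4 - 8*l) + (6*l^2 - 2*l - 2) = 6*l^2 - 10*l + 2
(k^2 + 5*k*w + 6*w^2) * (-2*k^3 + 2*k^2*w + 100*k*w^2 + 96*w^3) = -2*k^5 - 8*k^4*w + 98*k^3*w^2 + 608*k^2*w^3 + 1080*k*w^4 + 576*w^5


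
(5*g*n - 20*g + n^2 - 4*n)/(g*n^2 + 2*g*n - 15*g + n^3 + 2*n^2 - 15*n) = (5*g*n - 20*g + n^2 - 4*n)/(g*n^2 + 2*g*n - 15*g + n^3 + 2*n^2 - 15*n)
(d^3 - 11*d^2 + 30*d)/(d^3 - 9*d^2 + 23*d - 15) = d*(d - 6)/(d^2 - 4*d + 3)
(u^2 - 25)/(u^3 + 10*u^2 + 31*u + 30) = (u - 5)/(u^2 + 5*u + 6)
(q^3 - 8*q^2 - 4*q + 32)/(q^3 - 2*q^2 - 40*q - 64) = (q - 2)/(q + 4)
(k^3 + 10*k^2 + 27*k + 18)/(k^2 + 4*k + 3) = k + 6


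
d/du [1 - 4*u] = -4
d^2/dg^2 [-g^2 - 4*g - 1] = -2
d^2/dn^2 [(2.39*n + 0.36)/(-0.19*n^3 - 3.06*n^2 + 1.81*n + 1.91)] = (-0.517674*n^5 - 8.49322799999999*n^4 - 49.750714*n^3 - 29.890524*n^2 - 72.632052*n + 9.958034)/(0.006859*n^9 + 0.331398*n^8 + 5.141229*n^7 + 22.131759*n^6 - 55.639815*n^5 - 19.637736*n^4 + 59.622032*n^3 + 14.717505*n^2 - 19.809183*n - 6.967871)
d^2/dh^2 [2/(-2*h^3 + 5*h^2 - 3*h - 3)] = 4*((6*h - 5)*(2*h^3 - 5*h^2 + 3*h + 3) - (6*h^2 - 10*h + 3)^2)/(2*h^3 - 5*h^2 + 3*h + 3)^3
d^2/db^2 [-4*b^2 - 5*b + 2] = -8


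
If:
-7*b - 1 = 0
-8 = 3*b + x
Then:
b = -1/7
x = -53/7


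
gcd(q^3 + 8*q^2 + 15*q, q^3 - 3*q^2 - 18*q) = q^2 + 3*q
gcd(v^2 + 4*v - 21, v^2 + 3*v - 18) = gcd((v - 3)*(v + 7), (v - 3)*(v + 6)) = v - 3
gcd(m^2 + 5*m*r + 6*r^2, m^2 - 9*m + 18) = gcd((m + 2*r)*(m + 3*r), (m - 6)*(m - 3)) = 1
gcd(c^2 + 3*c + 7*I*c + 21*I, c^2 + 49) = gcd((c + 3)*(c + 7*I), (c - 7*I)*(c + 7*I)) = c + 7*I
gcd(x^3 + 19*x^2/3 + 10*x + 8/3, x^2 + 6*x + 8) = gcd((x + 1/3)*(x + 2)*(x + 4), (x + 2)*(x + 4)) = x^2 + 6*x + 8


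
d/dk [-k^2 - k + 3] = -2*k - 1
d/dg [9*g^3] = 27*g^2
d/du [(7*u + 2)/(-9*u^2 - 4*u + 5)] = (63*u^2 + 36*u + 43)/(81*u^4 + 72*u^3 - 74*u^2 - 40*u + 25)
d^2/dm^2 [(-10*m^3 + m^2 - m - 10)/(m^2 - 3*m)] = 4*(-44*m^3 - 15*m^2 + 45*m - 45)/(m^3*(m^3 - 9*m^2 + 27*m - 27))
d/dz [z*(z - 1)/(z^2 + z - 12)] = 2*(z^2 - 12*z + 6)/(z^4 + 2*z^3 - 23*z^2 - 24*z + 144)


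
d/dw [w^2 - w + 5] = 2*w - 1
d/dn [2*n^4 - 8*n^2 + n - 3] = 8*n^3 - 16*n + 1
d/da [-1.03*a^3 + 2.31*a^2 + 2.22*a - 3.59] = -3.09*a^2 + 4.62*a + 2.22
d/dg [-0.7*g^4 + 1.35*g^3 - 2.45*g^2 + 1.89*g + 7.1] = -2.8*g^3 + 4.05*g^2 - 4.9*g + 1.89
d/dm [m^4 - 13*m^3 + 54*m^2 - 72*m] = 4*m^3 - 39*m^2 + 108*m - 72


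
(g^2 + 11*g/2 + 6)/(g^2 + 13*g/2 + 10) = (2*g + 3)/(2*g + 5)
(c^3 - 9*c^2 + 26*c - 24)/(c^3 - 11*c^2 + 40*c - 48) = (c - 2)/(c - 4)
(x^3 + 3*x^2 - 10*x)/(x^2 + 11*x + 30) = x*(x - 2)/(x + 6)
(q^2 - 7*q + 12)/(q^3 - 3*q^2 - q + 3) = (q - 4)/(q^2 - 1)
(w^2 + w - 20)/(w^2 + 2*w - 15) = (w - 4)/(w - 3)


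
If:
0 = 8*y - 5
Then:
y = 5/8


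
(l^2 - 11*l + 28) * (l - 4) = l^3 - 15*l^2 + 72*l - 112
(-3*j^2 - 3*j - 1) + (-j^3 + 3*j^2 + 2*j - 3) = -j^3 - j - 4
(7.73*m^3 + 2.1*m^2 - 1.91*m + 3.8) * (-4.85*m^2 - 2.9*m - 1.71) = -37.4905*m^5 - 32.602*m^4 - 10.0448*m^3 - 16.482*m^2 - 7.7539*m - 6.498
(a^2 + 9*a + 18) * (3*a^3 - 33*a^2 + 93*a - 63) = 3*a^5 - 6*a^4 - 150*a^3 + 180*a^2 + 1107*a - 1134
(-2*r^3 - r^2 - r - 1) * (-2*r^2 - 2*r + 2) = 4*r^5 + 6*r^4 + 2*r^2 - 2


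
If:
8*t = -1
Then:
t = -1/8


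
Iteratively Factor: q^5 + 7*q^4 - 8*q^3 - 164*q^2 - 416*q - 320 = (q + 2)*(q^4 + 5*q^3 - 18*q^2 - 128*q - 160) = (q - 5)*(q + 2)*(q^3 + 10*q^2 + 32*q + 32) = (q - 5)*(q + 2)^2*(q^2 + 8*q + 16) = (q - 5)*(q + 2)^2*(q + 4)*(q + 4)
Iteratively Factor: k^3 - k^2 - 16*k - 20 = (k + 2)*(k^2 - 3*k - 10) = (k + 2)^2*(k - 5)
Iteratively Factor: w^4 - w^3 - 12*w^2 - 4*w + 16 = (w - 1)*(w^3 - 12*w - 16) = (w - 1)*(w + 2)*(w^2 - 2*w - 8) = (w - 1)*(w + 2)^2*(w - 4)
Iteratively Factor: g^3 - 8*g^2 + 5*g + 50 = (g + 2)*(g^2 - 10*g + 25) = (g - 5)*(g + 2)*(g - 5)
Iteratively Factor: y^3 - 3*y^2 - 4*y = (y)*(y^2 - 3*y - 4) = y*(y + 1)*(y - 4)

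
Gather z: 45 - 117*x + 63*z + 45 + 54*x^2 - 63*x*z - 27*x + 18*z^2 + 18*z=54*x^2 - 144*x + 18*z^2 + z*(81 - 63*x) + 90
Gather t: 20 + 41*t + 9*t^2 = 9*t^2 + 41*t + 20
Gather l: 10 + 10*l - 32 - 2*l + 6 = 8*l - 16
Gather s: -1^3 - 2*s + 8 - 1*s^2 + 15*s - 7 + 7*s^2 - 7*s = 6*s^2 + 6*s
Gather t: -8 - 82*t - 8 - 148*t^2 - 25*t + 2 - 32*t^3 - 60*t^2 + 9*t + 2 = -32*t^3 - 208*t^2 - 98*t - 12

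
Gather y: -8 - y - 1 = -y - 9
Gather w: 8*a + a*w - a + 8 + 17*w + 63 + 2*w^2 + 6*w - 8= 7*a + 2*w^2 + w*(a + 23) + 63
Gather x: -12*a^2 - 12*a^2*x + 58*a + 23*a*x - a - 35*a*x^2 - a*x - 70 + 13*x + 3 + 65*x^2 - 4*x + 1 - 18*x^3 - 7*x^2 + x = -12*a^2 + 57*a - 18*x^3 + x^2*(58 - 35*a) + x*(-12*a^2 + 22*a + 10) - 66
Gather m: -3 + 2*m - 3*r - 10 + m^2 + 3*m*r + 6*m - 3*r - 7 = m^2 + m*(3*r + 8) - 6*r - 20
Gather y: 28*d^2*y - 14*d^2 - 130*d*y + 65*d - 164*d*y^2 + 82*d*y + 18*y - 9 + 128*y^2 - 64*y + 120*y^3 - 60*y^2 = -14*d^2 + 65*d + 120*y^3 + y^2*(68 - 164*d) + y*(28*d^2 - 48*d - 46) - 9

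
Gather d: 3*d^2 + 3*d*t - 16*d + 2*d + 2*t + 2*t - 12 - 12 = 3*d^2 + d*(3*t - 14) + 4*t - 24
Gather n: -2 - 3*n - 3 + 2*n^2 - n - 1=2*n^2 - 4*n - 6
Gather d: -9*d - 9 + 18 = 9 - 9*d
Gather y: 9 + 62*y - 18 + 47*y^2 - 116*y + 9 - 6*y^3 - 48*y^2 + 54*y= -6*y^3 - y^2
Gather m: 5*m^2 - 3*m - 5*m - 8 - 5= 5*m^2 - 8*m - 13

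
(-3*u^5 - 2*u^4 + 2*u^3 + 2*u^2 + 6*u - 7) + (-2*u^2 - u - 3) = -3*u^5 - 2*u^4 + 2*u^3 + 5*u - 10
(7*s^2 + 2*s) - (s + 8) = 7*s^2 + s - 8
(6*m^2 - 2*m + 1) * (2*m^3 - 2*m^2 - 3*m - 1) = 12*m^5 - 16*m^4 - 12*m^3 - 2*m^2 - m - 1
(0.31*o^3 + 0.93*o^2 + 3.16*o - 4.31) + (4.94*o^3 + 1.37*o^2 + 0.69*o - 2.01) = 5.25*o^3 + 2.3*o^2 + 3.85*o - 6.32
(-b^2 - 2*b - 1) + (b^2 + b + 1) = -b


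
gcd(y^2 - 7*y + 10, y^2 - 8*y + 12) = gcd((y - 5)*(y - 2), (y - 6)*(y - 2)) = y - 2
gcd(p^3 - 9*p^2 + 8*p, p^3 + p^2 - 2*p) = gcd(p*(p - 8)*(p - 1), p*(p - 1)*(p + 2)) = p^2 - p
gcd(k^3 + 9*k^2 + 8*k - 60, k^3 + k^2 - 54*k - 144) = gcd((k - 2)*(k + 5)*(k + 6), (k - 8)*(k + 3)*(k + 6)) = k + 6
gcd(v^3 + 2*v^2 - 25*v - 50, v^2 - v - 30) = v + 5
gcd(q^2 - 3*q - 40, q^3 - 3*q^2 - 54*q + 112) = q - 8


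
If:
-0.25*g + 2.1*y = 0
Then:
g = 8.4*y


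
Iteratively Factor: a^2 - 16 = (a + 4)*(a - 4)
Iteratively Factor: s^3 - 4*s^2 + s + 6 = (s + 1)*(s^2 - 5*s + 6) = (s - 3)*(s + 1)*(s - 2)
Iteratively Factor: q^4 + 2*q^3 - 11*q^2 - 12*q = (q + 1)*(q^3 + q^2 - 12*q) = q*(q + 1)*(q^2 + q - 12) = q*(q + 1)*(q + 4)*(q - 3)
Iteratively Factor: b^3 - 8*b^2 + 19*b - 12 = (b - 4)*(b^2 - 4*b + 3) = (b - 4)*(b - 1)*(b - 3)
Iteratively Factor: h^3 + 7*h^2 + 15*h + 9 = (h + 3)*(h^2 + 4*h + 3) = (h + 1)*(h + 3)*(h + 3)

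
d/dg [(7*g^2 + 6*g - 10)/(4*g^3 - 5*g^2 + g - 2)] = (-28*g^4 - 48*g^3 + 157*g^2 - 128*g - 2)/(16*g^6 - 40*g^5 + 33*g^4 - 26*g^3 + 21*g^2 - 4*g + 4)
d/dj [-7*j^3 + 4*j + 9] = 4 - 21*j^2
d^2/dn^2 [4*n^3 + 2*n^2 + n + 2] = 24*n + 4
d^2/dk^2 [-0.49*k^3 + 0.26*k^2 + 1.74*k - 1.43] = 0.52 - 2.94*k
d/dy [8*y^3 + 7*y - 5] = 24*y^2 + 7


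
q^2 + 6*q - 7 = (q - 1)*(q + 7)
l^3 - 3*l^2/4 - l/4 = l*(l - 1)*(l + 1/4)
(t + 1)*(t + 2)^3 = t^4 + 7*t^3 + 18*t^2 + 20*t + 8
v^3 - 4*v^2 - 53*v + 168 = (v - 8)*(v - 3)*(v + 7)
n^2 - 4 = (n - 2)*(n + 2)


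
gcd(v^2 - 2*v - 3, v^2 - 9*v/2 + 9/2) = v - 3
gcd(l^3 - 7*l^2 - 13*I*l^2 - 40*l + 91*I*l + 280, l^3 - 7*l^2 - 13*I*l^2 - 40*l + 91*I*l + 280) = l^3 + l^2*(-7 - 13*I) + l*(-40 + 91*I) + 280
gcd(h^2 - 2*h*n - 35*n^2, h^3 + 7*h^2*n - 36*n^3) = 1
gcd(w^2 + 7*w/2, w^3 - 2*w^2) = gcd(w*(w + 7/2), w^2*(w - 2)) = w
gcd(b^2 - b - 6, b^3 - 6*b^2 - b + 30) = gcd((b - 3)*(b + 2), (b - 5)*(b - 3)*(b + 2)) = b^2 - b - 6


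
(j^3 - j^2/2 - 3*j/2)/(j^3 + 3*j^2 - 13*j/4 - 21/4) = 2*j/(2*j + 7)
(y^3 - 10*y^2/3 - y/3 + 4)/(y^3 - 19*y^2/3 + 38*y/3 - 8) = (y + 1)/(y - 2)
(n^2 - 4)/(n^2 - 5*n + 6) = (n + 2)/(n - 3)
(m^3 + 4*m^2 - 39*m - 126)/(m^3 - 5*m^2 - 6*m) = (m^2 + 10*m + 21)/(m*(m + 1))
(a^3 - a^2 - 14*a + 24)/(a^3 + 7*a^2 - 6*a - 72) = (a - 2)/(a + 6)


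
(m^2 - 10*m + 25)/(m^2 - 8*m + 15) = (m - 5)/(m - 3)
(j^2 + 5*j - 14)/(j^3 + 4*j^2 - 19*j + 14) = 1/(j - 1)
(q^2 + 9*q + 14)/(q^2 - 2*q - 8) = (q + 7)/(q - 4)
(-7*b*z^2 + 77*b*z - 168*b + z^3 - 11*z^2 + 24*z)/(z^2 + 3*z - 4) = (-7*b*z^2 + 77*b*z - 168*b + z^3 - 11*z^2 + 24*z)/(z^2 + 3*z - 4)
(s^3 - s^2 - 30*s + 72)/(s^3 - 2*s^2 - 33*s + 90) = (s - 4)/(s - 5)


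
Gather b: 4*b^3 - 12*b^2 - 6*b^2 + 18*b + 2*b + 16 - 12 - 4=4*b^3 - 18*b^2 + 20*b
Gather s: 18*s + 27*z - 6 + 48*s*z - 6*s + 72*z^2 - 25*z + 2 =s*(48*z + 12) + 72*z^2 + 2*z - 4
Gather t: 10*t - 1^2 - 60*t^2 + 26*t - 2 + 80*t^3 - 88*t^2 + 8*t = 80*t^3 - 148*t^2 + 44*t - 3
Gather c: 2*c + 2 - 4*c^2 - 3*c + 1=-4*c^2 - c + 3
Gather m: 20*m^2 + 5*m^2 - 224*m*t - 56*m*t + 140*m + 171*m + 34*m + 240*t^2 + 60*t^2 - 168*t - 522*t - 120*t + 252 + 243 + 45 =25*m^2 + m*(345 - 280*t) + 300*t^2 - 810*t + 540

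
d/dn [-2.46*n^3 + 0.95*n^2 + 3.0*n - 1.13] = -7.38*n^2 + 1.9*n + 3.0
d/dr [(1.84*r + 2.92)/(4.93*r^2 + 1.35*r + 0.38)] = (9.0712*r^2 + 2.484*r - (1.84*r + 2.92)*(9.86*r + 1.35) + 0.6992)/(4.93*r^2 + 1.35*r + 0.38)^2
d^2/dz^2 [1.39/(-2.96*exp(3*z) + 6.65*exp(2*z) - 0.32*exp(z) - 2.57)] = (-1.39*(8.88*exp(2*z) - 13.3*exp(z) + 0.32)*(17.76*exp(2*z) - 26.6*exp(z) + 0.64)*exp(z) + (37.0296*exp(2*z) - 36.974*exp(z) + 0.4448)*(2.96*exp(3*z) - 6.65*exp(2*z) + 0.32*exp(z) + 2.57))*exp(z)/(2.96*exp(3*z) - 6.65*exp(2*z) + 0.32*exp(z) + 2.57)^3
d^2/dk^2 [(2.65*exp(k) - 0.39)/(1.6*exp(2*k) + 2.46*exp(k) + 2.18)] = (6.784*exp(4*k) - 14.424*exp(3*k) - 60.06432*exp(2*k) - 11.130264*exp(k) + 14.685352)*exp(k)/(4.096*exp(6*k) + 18.8928*exp(5*k) + 45.79008*exp(4*k) + 66.369816*exp(3*k) + 62.388984*exp(2*k) + 35.072712*exp(k) + 10.360232)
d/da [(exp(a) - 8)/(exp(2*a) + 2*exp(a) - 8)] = (-2*(exp(a) - 8)*(exp(a) + 1) + exp(2*a) + 2*exp(a) - 8)*exp(a)/(exp(2*a) + 2*exp(a) - 8)^2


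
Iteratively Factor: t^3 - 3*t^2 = (t)*(t^2 - 3*t) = t*(t - 3)*(t)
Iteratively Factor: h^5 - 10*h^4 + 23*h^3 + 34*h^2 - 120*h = (h - 4)*(h^4 - 6*h^3 - h^2 + 30*h) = h*(h - 4)*(h^3 - 6*h^2 - h + 30) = h*(h - 4)*(h + 2)*(h^2 - 8*h + 15) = h*(h - 4)*(h - 3)*(h + 2)*(h - 5)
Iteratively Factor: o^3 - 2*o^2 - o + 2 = (o + 1)*(o^2 - 3*o + 2) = (o - 2)*(o + 1)*(o - 1)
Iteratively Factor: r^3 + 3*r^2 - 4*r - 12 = (r - 2)*(r^2 + 5*r + 6) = (r - 2)*(r + 2)*(r + 3)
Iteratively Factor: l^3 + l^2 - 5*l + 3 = (l + 3)*(l^2 - 2*l + 1) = (l - 1)*(l + 3)*(l - 1)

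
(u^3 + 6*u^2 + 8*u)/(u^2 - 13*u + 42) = u*(u^2 + 6*u + 8)/(u^2 - 13*u + 42)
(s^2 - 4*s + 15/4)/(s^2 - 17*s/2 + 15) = (s - 3/2)/(s - 6)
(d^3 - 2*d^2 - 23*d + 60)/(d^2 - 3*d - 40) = (d^2 - 7*d + 12)/(d - 8)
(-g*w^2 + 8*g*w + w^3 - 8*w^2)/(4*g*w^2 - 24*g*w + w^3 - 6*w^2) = (-g*w + 8*g + w^2 - 8*w)/(4*g*w - 24*g + w^2 - 6*w)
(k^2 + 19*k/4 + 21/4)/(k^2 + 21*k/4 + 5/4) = (4*k^2 + 19*k + 21)/(4*k^2 + 21*k + 5)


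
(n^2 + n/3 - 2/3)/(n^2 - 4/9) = 3*(n + 1)/(3*n + 2)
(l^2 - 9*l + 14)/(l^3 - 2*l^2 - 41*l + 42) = (l - 2)/(l^2 + 5*l - 6)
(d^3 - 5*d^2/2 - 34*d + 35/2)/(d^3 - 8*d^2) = (2*d^3 - 5*d^2 - 68*d + 35)/(2*d^2*(d - 8))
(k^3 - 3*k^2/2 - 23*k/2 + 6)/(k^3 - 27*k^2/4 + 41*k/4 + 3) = 2*(2*k^2 + 5*k - 3)/(4*k^2 - 11*k - 3)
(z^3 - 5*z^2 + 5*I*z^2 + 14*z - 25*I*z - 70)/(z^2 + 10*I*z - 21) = (z^2 - z*(5 + 2*I) + 10*I)/(z + 3*I)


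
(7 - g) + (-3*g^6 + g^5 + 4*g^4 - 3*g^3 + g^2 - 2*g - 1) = -3*g^6 + g^5 + 4*g^4 - 3*g^3 + g^2 - 3*g + 6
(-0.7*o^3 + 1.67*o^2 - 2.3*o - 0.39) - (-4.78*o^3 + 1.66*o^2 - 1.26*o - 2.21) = 4.08*o^3 + 0.01*o^2 - 1.04*o + 1.82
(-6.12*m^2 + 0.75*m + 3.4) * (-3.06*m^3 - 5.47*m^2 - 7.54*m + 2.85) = 18.7272*m^5 + 31.1814*m^4 + 31.6383*m^3 - 41.695*m^2 - 23.4985*m + 9.69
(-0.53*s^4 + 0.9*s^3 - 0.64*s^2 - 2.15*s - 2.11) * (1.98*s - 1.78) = -1.0494*s^5 + 2.7254*s^4 - 2.8692*s^3 - 3.1178*s^2 - 0.3508*s + 3.7558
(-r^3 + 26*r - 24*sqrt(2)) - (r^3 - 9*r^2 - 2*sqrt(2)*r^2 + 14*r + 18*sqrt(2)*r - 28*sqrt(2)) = -2*r^3 + 2*sqrt(2)*r^2 + 9*r^2 - 18*sqrt(2)*r + 12*r + 4*sqrt(2)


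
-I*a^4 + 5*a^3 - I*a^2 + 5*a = a*(a - I)*(a + 5*I)*(-I*a + 1)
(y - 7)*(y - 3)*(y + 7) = y^3 - 3*y^2 - 49*y + 147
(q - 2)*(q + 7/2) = q^2 + 3*q/2 - 7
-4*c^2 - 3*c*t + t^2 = (-4*c + t)*(c + t)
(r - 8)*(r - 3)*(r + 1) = r^3 - 10*r^2 + 13*r + 24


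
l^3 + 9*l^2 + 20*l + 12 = (l + 1)*(l + 2)*(l + 6)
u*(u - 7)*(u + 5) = u^3 - 2*u^2 - 35*u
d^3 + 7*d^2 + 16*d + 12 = (d + 2)^2*(d + 3)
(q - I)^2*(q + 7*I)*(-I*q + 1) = -I*q^4 + 6*q^3 - 8*I*q^2 + 6*q - 7*I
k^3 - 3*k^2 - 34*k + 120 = (k - 5)*(k - 4)*(k + 6)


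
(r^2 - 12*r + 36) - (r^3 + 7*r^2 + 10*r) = -r^3 - 6*r^2 - 22*r + 36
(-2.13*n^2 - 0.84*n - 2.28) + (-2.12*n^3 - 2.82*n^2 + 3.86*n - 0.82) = -2.12*n^3 - 4.95*n^2 + 3.02*n - 3.1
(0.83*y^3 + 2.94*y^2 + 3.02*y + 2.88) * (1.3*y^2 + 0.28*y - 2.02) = 1.079*y^5 + 4.0544*y^4 + 3.0726*y^3 - 1.3492*y^2 - 5.294*y - 5.8176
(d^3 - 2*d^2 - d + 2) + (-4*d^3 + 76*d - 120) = -3*d^3 - 2*d^2 + 75*d - 118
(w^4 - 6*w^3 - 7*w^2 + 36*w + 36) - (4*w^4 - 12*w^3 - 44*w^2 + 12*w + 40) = -3*w^4 + 6*w^3 + 37*w^2 + 24*w - 4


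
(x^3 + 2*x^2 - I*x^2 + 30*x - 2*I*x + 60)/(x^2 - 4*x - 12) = (x^2 - I*x + 30)/(x - 6)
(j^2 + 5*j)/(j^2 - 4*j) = (j + 5)/(j - 4)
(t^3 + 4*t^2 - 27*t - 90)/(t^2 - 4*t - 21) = (t^2 + t - 30)/(t - 7)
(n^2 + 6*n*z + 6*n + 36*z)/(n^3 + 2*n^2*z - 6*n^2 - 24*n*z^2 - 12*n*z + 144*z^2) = (-n - 6)/(-n^2 + 4*n*z + 6*n - 24*z)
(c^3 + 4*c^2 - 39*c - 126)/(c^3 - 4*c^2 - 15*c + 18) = (c + 7)/(c - 1)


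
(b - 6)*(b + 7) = b^2 + b - 42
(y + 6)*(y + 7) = y^2 + 13*y + 42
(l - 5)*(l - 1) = l^2 - 6*l + 5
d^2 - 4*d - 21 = (d - 7)*(d + 3)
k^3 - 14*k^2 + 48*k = k*(k - 8)*(k - 6)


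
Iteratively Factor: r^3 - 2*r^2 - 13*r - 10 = (r + 1)*(r^2 - 3*r - 10) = (r + 1)*(r + 2)*(r - 5)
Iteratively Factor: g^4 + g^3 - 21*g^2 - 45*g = (g)*(g^3 + g^2 - 21*g - 45) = g*(g + 3)*(g^2 - 2*g - 15) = g*(g - 5)*(g + 3)*(g + 3)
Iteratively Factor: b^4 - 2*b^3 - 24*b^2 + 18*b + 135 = (b + 3)*(b^3 - 5*b^2 - 9*b + 45) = (b - 3)*(b + 3)*(b^2 - 2*b - 15) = (b - 5)*(b - 3)*(b + 3)*(b + 3)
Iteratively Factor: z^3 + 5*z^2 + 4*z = (z)*(z^2 + 5*z + 4) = z*(z + 1)*(z + 4)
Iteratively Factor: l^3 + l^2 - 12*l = (l + 4)*(l^2 - 3*l) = (l - 3)*(l + 4)*(l)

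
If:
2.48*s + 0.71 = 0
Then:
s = -0.29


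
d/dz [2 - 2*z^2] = -4*z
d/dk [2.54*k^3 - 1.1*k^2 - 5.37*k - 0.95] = 7.62*k^2 - 2.2*k - 5.37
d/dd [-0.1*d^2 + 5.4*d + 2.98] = 5.4 - 0.2*d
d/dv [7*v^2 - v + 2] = 14*v - 1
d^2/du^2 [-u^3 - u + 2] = -6*u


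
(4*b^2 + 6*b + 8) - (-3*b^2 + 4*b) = 7*b^2 + 2*b + 8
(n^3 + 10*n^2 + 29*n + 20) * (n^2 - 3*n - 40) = n^5 + 7*n^4 - 41*n^3 - 467*n^2 - 1220*n - 800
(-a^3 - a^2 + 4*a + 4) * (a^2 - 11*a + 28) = -a^5 + 10*a^4 - 13*a^3 - 68*a^2 + 68*a + 112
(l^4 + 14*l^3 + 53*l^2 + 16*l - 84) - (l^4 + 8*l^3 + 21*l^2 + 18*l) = 6*l^3 + 32*l^2 - 2*l - 84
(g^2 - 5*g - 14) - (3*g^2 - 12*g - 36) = -2*g^2 + 7*g + 22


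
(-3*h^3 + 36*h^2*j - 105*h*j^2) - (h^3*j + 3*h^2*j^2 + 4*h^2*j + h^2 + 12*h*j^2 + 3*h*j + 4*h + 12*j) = -h^3*j - 3*h^3 - 3*h^2*j^2 + 32*h^2*j - h^2 - 117*h*j^2 - 3*h*j - 4*h - 12*j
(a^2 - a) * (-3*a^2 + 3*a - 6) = -3*a^4 + 6*a^3 - 9*a^2 + 6*a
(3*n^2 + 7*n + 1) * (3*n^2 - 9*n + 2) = 9*n^4 - 6*n^3 - 54*n^2 + 5*n + 2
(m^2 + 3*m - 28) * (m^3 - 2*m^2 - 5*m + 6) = m^5 + m^4 - 39*m^3 + 47*m^2 + 158*m - 168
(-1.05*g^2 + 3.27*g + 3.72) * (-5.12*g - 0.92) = 5.376*g^3 - 15.7764*g^2 - 22.0548*g - 3.4224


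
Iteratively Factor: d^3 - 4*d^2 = (d - 4)*(d^2) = d*(d - 4)*(d)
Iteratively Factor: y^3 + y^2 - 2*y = (y + 2)*(y^2 - y) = (y - 1)*(y + 2)*(y)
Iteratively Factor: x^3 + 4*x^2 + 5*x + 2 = (x + 1)*(x^2 + 3*x + 2) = (x + 1)^2*(x + 2)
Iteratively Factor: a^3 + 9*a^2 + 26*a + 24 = (a + 3)*(a^2 + 6*a + 8) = (a + 3)*(a + 4)*(a + 2)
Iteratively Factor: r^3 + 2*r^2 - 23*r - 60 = (r + 4)*(r^2 - 2*r - 15) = (r - 5)*(r + 4)*(r + 3)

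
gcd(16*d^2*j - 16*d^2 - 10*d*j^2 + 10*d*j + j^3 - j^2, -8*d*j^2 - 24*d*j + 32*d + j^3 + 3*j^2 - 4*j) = 8*d*j - 8*d - j^2 + j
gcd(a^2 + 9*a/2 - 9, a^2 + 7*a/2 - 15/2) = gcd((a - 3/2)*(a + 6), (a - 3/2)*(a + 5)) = a - 3/2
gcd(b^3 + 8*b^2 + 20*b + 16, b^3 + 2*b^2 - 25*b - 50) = b + 2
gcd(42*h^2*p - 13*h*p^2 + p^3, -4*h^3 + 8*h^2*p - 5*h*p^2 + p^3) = 1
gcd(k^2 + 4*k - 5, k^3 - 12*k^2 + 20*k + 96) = 1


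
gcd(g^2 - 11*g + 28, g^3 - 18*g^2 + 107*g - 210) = g - 7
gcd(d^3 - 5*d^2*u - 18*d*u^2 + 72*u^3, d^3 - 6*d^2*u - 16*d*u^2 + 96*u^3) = -d^2 + 2*d*u + 24*u^2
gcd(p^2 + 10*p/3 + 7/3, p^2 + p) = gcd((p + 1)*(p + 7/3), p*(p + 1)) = p + 1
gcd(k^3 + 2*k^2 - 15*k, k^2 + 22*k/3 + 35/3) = k + 5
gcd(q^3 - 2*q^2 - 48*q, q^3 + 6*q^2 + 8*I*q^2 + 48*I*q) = q^2 + 6*q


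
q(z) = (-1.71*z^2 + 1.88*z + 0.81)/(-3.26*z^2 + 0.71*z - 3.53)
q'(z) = (1.88 - 3.42*z)/(-3.26*z^2 + 0.71*z - 3.53) + (6.52*z - 0.71)*(-1.71*z^2 + 1.88*z + 0.81)/(-3.26*z^2 + 0.71*z - 3.53)^2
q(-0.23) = -0.07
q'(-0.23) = -0.73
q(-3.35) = 0.58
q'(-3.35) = -0.01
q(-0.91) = 0.34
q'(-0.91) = -0.40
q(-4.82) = 0.58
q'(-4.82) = 0.00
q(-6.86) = 0.57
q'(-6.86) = 0.00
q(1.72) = 0.08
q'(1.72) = 0.26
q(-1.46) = 0.48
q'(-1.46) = -0.17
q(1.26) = -0.06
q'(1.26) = 0.37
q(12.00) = 0.48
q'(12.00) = 0.00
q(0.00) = -0.23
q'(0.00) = -0.58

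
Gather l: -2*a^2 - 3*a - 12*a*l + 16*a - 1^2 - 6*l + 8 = -2*a^2 + 13*a + l*(-12*a - 6) + 7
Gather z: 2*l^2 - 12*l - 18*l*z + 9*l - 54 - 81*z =2*l^2 - 3*l + z*(-18*l - 81) - 54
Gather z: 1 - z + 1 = 2 - z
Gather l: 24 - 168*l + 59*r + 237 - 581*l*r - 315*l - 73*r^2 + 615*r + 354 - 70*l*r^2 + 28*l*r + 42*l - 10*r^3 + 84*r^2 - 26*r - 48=l*(-70*r^2 - 553*r - 441) - 10*r^3 + 11*r^2 + 648*r + 567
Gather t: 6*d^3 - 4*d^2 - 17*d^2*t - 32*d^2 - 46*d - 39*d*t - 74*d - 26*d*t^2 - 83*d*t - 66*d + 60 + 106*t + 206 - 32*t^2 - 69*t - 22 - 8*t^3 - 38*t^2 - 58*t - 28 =6*d^3 - 36*d^2 - 186*d - 8*t^3 + t^2*(-26*d - 70) + t*(-17*d^2 - 122*d - 21) + 216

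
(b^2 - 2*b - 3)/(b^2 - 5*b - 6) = (b - 3)/(b - 6)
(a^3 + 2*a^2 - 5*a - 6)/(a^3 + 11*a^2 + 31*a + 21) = (a - 2)/(a + 7)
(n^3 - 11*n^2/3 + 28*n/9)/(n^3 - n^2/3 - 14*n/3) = (n - 4/3)/(n + 2)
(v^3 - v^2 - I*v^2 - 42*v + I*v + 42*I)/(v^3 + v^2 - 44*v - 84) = (v - I)/(v + 2)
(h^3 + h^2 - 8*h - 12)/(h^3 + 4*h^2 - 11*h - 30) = (h + 2)/(h + 5)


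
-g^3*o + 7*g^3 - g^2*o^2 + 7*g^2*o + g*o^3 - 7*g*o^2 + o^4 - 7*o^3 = (-g + o)*(g + o)^2*(o - 7)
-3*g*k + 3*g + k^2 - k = (-3*g + k)*(k - 1)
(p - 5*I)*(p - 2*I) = p^2 - 7*I*p - 10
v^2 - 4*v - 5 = (v - 5)*(v + 1)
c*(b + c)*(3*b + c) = 3*b^2*c + 4*b*c^2 + c^3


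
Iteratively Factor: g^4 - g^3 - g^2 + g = (g - 1)*(g^3 - g) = (g - 1)*(g + 1)*(g^2 - g) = g*(g - 1)*(g + 1)*(g - 1)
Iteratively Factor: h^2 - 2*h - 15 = (h + 3)*(h - 5)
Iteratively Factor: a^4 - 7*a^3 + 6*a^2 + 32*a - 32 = (a - 4)*(a^3 - 3*a^2 - 6*a + 8) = (a - 4)*(a + 2)*(a^2 - 5*a + 4) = (a - 4)^2*(a + 2)*(a - 1)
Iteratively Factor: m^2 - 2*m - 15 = (m + 3)*(m - 5)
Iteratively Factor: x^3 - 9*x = (x)*(x^2 - 9) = x*(x + 3)*(x - 3)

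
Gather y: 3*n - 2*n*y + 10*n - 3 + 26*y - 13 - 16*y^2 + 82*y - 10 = 13*n - 16*y^2 + y*(108 - 2*n) - 26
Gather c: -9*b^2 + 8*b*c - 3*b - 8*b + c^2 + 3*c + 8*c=-9*b^2 - 11*b + c^2 + c*(8*b + 11)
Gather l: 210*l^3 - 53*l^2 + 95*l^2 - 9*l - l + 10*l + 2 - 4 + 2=210*l^3 + 42*l^2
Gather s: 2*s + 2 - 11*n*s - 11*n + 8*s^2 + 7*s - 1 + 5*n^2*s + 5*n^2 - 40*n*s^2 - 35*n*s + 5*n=5*n^2 - 6*n + s^2*(8 - 40*n) + s*(5*n^2 - 46*n + 9) + 1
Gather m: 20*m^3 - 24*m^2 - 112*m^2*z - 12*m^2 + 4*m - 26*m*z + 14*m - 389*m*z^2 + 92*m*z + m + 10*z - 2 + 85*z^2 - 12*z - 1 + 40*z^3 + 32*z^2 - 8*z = 20*m^3 + m^2*(-112*z - 36) + m*(-389*z^2 + 66*z + 19) + 40*z^3 + 117*z^2 - 10*z - 3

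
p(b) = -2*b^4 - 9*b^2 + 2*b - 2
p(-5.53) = -2158.67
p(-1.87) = -61.67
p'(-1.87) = 87.97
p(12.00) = -42746.00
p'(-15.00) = 27272.00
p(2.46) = -124.79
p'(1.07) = -27.06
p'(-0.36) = 8.85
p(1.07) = -12.79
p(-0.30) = -3.43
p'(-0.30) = 7.62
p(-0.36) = -3.92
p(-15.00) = -103307.00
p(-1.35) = -27.75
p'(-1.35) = 45.98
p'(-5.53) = 1454.44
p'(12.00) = -14038.00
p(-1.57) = -39.48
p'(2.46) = -161.38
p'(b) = -8*b^3 - 18*b + 2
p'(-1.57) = 61.22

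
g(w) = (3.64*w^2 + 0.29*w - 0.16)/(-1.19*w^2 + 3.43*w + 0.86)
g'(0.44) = 1.28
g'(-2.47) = 0.29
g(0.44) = 0.31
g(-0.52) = -0.54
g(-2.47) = -1.43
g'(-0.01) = 1.09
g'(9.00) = 0.26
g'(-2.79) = 0.26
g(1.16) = 1.57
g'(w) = (2.38*w - 3.43)*(3.64*w^2 + 0.29*w - 0.16)/(-1.19*w^2 + 3.43*w + 0.86)^2 + (7.28*w + 0.29)/(-1.19*w^2 + 3.43*w + 0.86)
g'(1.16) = 2.37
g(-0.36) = -0.39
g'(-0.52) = 0.78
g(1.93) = 4.58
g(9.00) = -4.60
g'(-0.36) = 1.23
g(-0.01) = -0.20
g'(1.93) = 6.45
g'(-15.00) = 0.03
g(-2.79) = -1.52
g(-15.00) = -2.56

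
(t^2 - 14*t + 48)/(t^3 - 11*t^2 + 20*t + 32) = (t - 6)/(t^2 - 3*t - 4)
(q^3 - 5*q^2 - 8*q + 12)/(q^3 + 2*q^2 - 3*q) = (q^2 - 4*q - 12)/(q*(q + 3))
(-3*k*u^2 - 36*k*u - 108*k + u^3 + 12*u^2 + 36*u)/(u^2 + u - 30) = (-3*k*u - 18*k + u^2 + 6*u)/(u - 5)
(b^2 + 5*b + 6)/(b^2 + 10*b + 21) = (b + 2)/(b + 7)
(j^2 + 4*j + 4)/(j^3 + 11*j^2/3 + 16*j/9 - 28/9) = 9*(j + 2)/(9*j^2 + 15*j - 14)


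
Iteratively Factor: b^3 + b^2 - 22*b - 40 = (b + 2)*(b^2 - b - 20) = (b + 2)*(b + 4)*(b - 5)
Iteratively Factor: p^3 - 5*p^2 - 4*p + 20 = (p + 2)*(p^2 - 7*p + 10) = (p - 5)*(p + 2)*(p - 2)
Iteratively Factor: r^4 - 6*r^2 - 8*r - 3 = (r + 1)*(r^3 - r^2 - 5*r - 3) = (r + 1)^2*(r^2 - 2*r - 3) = (r - 3)*(r + 1)^2*(r + 1)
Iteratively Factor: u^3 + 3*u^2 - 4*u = (u - 1)*(u^2 + 4*u) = u*(u - 1)*(u + 4)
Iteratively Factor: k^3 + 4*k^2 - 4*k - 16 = (k + 4)*(k^2 - 4) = (k + 2)*(k + 4)*(k - 2)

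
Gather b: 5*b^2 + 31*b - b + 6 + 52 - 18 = 5*b^2 + 30*b + 40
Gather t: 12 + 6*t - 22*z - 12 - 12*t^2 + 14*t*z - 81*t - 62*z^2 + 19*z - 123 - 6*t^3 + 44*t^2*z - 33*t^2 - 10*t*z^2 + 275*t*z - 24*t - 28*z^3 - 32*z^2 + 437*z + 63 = -6*t^3 + t^2*(44*z - 45) + t*(-10*z^2 + 289*z - 99) - 28*z^3 - 94*z^2 + 434*z - 60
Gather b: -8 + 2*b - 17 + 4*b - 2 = 6*b - 27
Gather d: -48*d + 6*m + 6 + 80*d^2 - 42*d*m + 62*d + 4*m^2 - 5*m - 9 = 80*d^2 + d*(14 - 42*m) + 4*m^2 + m - 3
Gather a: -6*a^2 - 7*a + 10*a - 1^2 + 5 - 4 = -6*a^2 + 3*a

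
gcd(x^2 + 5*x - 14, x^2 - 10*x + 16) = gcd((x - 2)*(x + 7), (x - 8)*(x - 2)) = x - 2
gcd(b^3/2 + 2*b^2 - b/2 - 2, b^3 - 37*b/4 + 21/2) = 1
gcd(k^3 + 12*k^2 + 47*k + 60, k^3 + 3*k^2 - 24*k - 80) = k + 4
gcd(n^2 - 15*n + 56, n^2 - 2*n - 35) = n - 7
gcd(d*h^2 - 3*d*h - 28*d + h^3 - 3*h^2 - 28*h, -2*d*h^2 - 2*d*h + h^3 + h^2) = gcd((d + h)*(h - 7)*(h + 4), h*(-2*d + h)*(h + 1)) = 1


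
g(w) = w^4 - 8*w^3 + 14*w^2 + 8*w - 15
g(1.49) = 6.47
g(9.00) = 1920.00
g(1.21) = 3.15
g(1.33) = 4.71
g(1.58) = 7.27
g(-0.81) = -7.61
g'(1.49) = 9.67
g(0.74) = -4.36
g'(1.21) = 13.83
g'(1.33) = 12.20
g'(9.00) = 1232.00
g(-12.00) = 36465.00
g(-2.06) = 115.87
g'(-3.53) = -565.85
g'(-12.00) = -10696.00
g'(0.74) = 17.20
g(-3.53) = 638.38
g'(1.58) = 8.10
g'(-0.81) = -32.55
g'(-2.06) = -186.49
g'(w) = 4*w^3 - 24*w^2 + 28*w + 8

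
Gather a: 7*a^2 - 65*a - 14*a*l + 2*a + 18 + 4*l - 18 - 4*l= 7*a^2 + a*(-14*l - 63)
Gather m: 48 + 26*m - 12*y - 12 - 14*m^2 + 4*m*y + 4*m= -14*m^2 + m*(4*y + 30) - 12*y + 36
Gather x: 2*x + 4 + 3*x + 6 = 5*x + 10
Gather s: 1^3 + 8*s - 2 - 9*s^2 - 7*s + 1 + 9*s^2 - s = 0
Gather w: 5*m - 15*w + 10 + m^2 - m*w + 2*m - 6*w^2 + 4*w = m^2 + 7*m - 6*w^2 + w*(-m - 11) + 10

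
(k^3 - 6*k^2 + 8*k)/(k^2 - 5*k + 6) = k*(k - 4)/(k - 3)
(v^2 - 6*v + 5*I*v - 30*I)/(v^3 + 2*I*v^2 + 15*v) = (v - 6)/(v*(v - 3*I))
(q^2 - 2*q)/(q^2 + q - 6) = q/(q + 3)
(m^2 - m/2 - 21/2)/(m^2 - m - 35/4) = 2*(m + 3)/(2*m + 5)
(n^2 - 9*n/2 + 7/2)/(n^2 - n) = (n - 7/2)/n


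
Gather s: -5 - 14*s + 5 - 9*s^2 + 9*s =-9*s^2 - 5*s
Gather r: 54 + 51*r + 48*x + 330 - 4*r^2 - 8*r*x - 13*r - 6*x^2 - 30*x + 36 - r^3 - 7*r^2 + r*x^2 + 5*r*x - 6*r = -r^3 - 11*r^2 + r*(x^2 - 3*x + 32) - 6*x^2 + 18*x + 420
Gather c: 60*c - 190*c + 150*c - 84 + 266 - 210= 20*c - 28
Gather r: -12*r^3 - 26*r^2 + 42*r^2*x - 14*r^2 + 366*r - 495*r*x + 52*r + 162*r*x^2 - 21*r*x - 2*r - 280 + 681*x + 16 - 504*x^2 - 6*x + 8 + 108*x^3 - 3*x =-12*r^3 + r^2*(42*x - 40) + r*(162*x^2 - 516*x + 416) + 108*x^3 - 504*x^2 + 672*x - 256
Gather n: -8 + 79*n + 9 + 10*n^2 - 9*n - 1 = 10*n^2 + 70*n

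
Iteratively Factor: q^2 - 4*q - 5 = (q + 1)*(q - 5)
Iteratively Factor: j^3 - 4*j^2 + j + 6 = (j - 2)*(j^2 - 2*j - 3) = (j - 3)*(j - 2)*(j + 1)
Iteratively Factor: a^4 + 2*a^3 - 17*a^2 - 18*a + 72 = (a + 4)*(a^3 - 2*a^2 - 9*a + 18) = (a + 3)*(a + 4)*(a^2 - 5*a + 6) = (a - 2)*(a + 3)*(a + 4)*(a - 3)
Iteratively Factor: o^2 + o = (o)*(o + 1)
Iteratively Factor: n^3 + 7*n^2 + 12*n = (n)*(n^2 + 7*n + 12) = n*(n + 4)*(n + 3)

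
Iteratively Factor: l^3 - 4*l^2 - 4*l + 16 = (l - 4)*(l^2 - 4) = (l - 4)*(l - 2)*(l + 2)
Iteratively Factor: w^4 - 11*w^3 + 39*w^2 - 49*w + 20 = (w - 1)*(w^3 - 10*w^2 + 29*w - 20) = (w - 1)^2*(w^2 - 9*w + 20) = (w - 4)*(w - 1)^2*(w - 5)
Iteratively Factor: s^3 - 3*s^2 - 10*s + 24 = (s + 3)*(s^2 - 6*s + 8) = (s - 2)*(s + 3)*(s - 4)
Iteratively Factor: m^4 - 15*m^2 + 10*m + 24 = (m + 4)*(m^3 - 4*m^2 + m + 6) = (m - 3)*(m + 4)*(m^2 - m - 2) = (m - 3)*(m - 2)*(m + 4)*(m + 1)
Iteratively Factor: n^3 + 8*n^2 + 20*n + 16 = (n + 4)*(n^2 + 4*n + 4) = (n + 2)*(n + 4)*(n + 2)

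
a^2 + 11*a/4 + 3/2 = (a + 3/4)*(a + 2)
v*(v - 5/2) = v^2 - 5*v/2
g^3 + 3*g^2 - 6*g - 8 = (g - 2)*(g + 1)*(g + 4)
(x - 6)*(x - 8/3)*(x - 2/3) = x^3 - 28*x^2/3 + 196*x/9 - 32/3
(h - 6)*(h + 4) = h^2 - 2*h - 24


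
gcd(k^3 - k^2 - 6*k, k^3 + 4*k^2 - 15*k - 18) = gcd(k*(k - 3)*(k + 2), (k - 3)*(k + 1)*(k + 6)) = k - 3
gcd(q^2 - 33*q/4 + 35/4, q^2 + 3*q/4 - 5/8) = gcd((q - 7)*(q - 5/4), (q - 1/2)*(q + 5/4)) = 1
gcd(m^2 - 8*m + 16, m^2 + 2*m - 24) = m - 4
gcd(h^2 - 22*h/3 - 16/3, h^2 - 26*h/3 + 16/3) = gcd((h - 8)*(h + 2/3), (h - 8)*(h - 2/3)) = h - 8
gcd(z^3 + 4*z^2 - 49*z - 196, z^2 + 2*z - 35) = z + 7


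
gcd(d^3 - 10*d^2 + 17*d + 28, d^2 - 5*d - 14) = d - 7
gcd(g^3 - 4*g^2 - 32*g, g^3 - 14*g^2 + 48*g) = g^2 - 8*g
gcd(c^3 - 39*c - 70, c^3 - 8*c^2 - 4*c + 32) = c + 2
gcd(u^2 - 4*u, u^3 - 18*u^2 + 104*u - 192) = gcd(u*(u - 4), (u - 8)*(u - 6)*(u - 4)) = u - 4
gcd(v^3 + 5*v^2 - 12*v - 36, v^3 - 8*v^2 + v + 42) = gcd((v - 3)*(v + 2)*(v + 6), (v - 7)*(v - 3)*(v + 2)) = v^2 - v - 6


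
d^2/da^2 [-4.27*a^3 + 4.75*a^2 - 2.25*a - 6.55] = 9.5 - 25.62*a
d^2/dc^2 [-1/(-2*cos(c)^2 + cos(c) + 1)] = (16*sin(c)^4 - 17*sin(c)^2 + 13*cos(c)/2 - 3*cos(3*c)/2 - 5)/(2*sin(c)^2 + cos(c) - 1)^3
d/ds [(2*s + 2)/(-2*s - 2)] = 0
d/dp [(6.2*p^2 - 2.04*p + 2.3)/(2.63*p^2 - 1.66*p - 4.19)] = (-4.9268*p^2 - 64.054*p + 12.3656)/(6.9169*p^4 - 8.7316*p^3 - 19.2838*p^2 + 13.9108*p + 17.5561)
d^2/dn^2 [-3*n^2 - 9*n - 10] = -6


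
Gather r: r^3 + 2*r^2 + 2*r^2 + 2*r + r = r^3 + 4*r^2 + 3*r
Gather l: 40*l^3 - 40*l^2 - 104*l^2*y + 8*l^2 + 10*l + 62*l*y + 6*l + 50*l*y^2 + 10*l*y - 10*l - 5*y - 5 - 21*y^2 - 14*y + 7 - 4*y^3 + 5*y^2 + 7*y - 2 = 40*l^3 + l^2*(-104*y - 32) + l*(50*y^2 + 72*y + 6) - 4*y^3 - 16*y^2 - 12*y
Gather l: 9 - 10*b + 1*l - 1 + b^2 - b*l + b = b^2 - 9*b + l*(1 - b) + 8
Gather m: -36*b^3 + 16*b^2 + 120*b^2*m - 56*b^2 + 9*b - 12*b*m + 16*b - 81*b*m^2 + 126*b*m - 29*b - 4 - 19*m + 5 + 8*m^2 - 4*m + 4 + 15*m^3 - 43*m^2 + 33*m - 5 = -36*b^3 - 40*b^2 - 4*b + 15*m^3 + m^2*(-81*b - 35) + m*(120*b^2 + 114*b + 10)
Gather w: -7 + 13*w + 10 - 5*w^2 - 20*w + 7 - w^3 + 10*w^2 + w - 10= -w^3 + 5*w^2 - 6*w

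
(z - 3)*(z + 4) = z^2 + z - 12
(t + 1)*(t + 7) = t^2 + 8*t + 7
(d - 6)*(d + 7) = d^2 + d - 42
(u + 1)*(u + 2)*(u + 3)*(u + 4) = u^4 + 10*u^3 + 35*u^2 + 50*u + 24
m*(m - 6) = m^2 - 6*m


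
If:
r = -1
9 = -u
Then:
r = -1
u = -9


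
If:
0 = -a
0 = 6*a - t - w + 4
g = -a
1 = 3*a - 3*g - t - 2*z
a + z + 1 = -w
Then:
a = 0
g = 0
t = 3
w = 1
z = -2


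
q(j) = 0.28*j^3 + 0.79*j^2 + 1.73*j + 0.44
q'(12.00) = 141.65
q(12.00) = 618.80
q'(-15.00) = 167.03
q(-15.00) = -792.76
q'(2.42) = 10.47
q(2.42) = 13.22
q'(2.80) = 12.74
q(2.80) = 17.62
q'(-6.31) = 25.21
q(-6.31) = -49.37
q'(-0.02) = 1.70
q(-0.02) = 0.41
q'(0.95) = 3.99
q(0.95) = 3.04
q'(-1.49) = 1.24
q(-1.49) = -1.31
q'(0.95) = 3.99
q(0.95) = 3.04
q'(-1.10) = 1.01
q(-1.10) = -0.88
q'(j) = 0.84*j^2 + 1.58*j + 1.73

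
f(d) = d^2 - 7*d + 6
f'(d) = 2*d - 7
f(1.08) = -0.39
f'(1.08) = -4.84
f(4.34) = -5.54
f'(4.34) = 1.68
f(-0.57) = 10.31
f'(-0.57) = -8.14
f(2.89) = -5.88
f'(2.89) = -1.22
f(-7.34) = 111.26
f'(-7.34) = -21.68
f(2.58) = -5.40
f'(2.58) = -1.84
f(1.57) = -2.53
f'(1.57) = -3.86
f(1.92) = -3.75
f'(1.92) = -3.16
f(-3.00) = 36.00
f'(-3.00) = -13.00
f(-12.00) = 234.00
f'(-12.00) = -31.00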